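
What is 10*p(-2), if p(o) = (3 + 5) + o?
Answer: 60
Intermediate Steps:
p(o) = 8 + o
10*p(-2) = 10*(8 - 2) = 10*6 = 60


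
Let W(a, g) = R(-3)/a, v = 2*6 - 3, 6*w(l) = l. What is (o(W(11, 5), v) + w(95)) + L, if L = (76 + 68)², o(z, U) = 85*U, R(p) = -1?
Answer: 129101/6 ≈ 21517.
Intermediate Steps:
w(l) = l/6
v = 9 (v = 12 - 3 = 9)
W(a, g) = -1/a
L = 20736 (L = 144² = 20736)
(o(W(11, 5), v) + w(95)) + L = (85*9 + (⅙)*95) + 20736 = (765 + 95/6) + 20736 = 4685/6 + 20736 = 129101/6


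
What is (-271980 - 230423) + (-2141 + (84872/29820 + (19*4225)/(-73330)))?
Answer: -55164141883157/109335030 ≈ -5.0454e+5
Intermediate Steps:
(-271980 - 230423) + (-2141 + (84872/29820 + (19*4225)/(-73330))) = -502403 + (-2141 + (84872*(1/29820) + 80275*(-1/73330))) = -502403 + (-2141 + (21218/7455 - 16055/14666)) = -502403 + (-2141 + 191493163/109335030) = -502403 - 233894806067/109335030 = -55164141883157/109335030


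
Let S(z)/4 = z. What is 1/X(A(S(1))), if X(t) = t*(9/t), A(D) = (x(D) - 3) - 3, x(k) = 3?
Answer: ⅑ ≈ 0.11111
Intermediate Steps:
S(z) = 4*z
A(D) = -3 (A(D) = (3 - 3) - 3 = 0 - 3 = -3)
X(t) = 9
1/X(A(S(1))) = 1/9 = ⅑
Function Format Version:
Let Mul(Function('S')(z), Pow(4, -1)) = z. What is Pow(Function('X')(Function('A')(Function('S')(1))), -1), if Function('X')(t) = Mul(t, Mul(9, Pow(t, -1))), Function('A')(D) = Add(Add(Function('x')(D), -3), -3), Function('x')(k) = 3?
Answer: Rational(1, 9) ≈ 0.11111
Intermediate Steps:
Function('S')(z) = Mul(4, z)
Function('A')(D) = -3 (Function('A')(D) = Add(Add(3, -3), -3) = Add(0, -3) = -3)
Function('X')(t) = 9
Pow(Function('X')(Function('A')(Function('S')(1))), -1) = Pow(9, -1) = Rational(1, 9)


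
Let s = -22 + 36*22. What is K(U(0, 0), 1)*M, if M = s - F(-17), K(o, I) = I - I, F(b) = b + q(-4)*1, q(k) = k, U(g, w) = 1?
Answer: 0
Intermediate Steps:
s = 770 (s = -22 + 792 = 770)
F(b) = -4 + b (F(b) = b - 4*1 = b - 4 = -4 + b)
K(o, I) = 0
M = 791 (M = 770 - (-4 - 17) = 770 - 1*(-21) = 770 + 21 = 791)
K(U(0, 0), 1)*M = 0*791 = 0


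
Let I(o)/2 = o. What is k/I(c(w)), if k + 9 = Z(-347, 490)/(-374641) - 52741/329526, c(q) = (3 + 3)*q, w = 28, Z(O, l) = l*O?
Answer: -1074815186695/41480527255776 ≈ -0.025911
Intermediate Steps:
Z(O, l) = O*l
c(q) = 6*q
I(o) = 2*o
k = -1074815186695/123453950166 (k = -9 + (-347*490/(-374641) - 52741/329526) = -9 + (-170030*(-1/374641) - 52741*1/329526) = -9 + (170030/374641 - 52741/329526) = -9 + 36270364799/123453950166 = -1074815186695/123453950166 ≈ -8.7062)
k/I(c(w)) = -1074815186695/(123453950166*(2*(6*28))) = -1074815186695/(123453950166*(2*168)) = -1074815186695/123453950166/336 = -1074815186695/123453950166*1/336 = -1074815186695/41480527255776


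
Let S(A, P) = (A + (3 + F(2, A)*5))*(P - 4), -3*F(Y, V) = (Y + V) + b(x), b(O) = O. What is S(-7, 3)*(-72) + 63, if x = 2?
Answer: 135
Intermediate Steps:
F(Y, V) = -2/3 - V/3 - Y/3 (F(Y, V) = -((Y + V) + 2)/3 = -((V + Y) + 2)/3 = -(2 + V + Y)/3 = -2/3 - V/3 - Y/3)
S(A, P) = (-4 + P)*(-11/3 - 2*A/3) (S(A, P) = (A + (3 + (-2/3 - A/3 - 1/3*2)*5))*(P - 4) = (A + (3 + (-2/3 - A/3 - 2/3)*5))*(-4 + P) = (A + (3 + (-4/3 - A/3)*5))*(-4 + P) = (A + (3 + (-20/3 - 5*A/3)))*(-4 + P) = (A + (-11/3 - 5*A/3))*(-4 + P) = (-11/3 - 2*A/3)*(-4 + P) = (-4 + P)*(-11/3 - 2*A/3))
S(-7, 3)*(-72) + 63 = (44/3 - 11/3*3 + (8/3)*(-7) - 2/3*(-7)*3)*(-72) + 63 = (44/3 - 11 - 56/3 + 14)*(-72) + 63 = -1*(-72) + 63 = 72 + 63 = 135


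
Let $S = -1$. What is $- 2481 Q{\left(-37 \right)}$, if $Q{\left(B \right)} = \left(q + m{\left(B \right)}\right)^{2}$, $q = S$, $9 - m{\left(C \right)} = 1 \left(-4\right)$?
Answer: $-357264$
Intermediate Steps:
$m{\left(C \right)} = 13$ ($m{\left(C \right)} = 9 - 1 \left(-4\right) = 9 - -4 = 9 + 4 = 13$)
$q = -1$
$Q{\left(B \right)} = 144$ ($Q{\left(B \right)} = \left(-1 + 13\right)^{2} = 12^{2} = 144$)
$- 2481 Q{\left(-37 \right)} = \left(-2481\right) 144 = -357264$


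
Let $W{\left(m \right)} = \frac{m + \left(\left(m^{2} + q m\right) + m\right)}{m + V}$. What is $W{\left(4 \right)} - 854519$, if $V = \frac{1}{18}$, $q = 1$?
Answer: $- \frac{62379383}{73} \approx -8.5451 \cdot 10^{5}$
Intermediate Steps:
$V = \frac{1}{18} \approx 0.055556$
$W{\left(m \right)} = \frac{m^{2} + 3 m}{\frac{1}{18} + m}$ ($W{\left(m \right)} = \frac{m + \left(\left(m^{2} + 1 m\right) + m\right)}{m + \frac{1}{18}} = \frac{m + \left(\left(m^{2} + m\right) + m\right)}{\frac{1}{18} + m} = \frac{m + \left(\left(m + m^{2}\right) + m\right)}{\frac{1}{18} + m} = \frac{m + \left(m^{2} + 2 m\right)}{\frac{1}{18} + m} = \frac{m^{2} + 3 m}{\frac{1}{18} + m}$)
$W{\left(4 \right)} - 854519 = 18 \cdot 4 \frac{1}{1 + 18 \cdot 4} \left(3 + 4\right) - 854519 = 18 \cdot 4 \frac{1}{1 + 72} \cdot 7 - 854519 = 18 \cdot 4 \cdot \frac{1}{73} \cdot 7 - 854519 = \frac{504}{73} - 854519 = - \frac{62379383}{73}$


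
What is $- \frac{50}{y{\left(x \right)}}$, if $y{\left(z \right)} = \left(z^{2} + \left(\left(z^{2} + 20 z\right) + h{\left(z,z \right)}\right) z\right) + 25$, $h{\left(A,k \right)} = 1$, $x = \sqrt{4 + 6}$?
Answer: $- \frac{2350}{10803} + \frac{110 \sqrt{10}}{10803} \approx -0.18533$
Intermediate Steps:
$x = \sqrt{10} \approx 3.1623$
$y{\left(z \right)} = 25 + z^{2} + z \left(1 + z^{2} + 20 z\right)$ ($y{\left(z \right)} = \left(z^{2} + \left(\left(z^{2} + 20 z\right) + 1\right) z\right) + 25 = \left(z^{2} + \left(1 + z^{2} + 20 z\right) z\right) + 25 = \left(z^{2} + z \left(1 + z^{2} + 20 z\right)\right) + 25 = 25 + z^{2} + z \left(1 + z^{2} + 20 z\right)$)
$- \frac{50}{y{\left(x \right)}} = - \frac{50}{25 + \sqrt{10} + \left(\sqrt{10}\right)^{3} + 21 \left(\sqrt{10}\right)^{2}} = - \frac{50}{25 + \sqrt{10} + 10 \sqrt{10} + 21 \cdot 10} = - \frac{50}{25 + \sqrt{10} + 10 \sqrt{10} + 210} = - \frac{50}{235 + 11 \sqrt{10}}$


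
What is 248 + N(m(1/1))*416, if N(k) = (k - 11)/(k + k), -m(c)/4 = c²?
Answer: 1028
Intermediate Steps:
m(c) = -4*c²
N(k) = (-11 + k)/(2*k) (N(k) = (-11 + k)/((2*k)) = (-11 + k)*(1/(2*k)) = (-11 + k)/(2*k))
248 + N(m(1/1))*416 = 248 + ((-11 - 4*1²)/(2*((-4*1²))))*416 = 248 + ((-11 - 4*1)/(2*((-4*1))))*416 = 248 + ((½)*(-11 - 4)/(-4))*416 = 248 + ((½)*(-¼)*(-15))*416 = 248 + (15/8)*416 = 248 + 780 = 1028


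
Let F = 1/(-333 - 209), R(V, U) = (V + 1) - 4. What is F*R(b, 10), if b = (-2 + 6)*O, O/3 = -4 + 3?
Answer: 15/542 ≈ 0.027675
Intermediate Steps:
O = -3 (O = 3*(-4 + 3) = 3*(-1) = -3)
b = -12 (b = (-2 + 6)*(-3) = 4*(-3) = -12)
R(V, U) = -3 + V (R(V, U) = (1 + V) - 4 = -3 + V)
F = -1/542 (F = 1/(-542) = -1/542 ≈ -0.0018450)
F*R(b, 10) = -(-3 - 12)/542 = -1/542*(-15) = 15/542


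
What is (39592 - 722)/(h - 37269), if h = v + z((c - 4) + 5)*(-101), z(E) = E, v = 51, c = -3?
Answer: -19435/18508 ≈ -1.0501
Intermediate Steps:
h = 253 (h = 51 + ((-3 - 4) + 5)*(-101) = 51 + (-7 + 5)*(-101) = 51 - 2*(-101) = 51 + 202 = 253)
(39592 - 722)/(h - 37269) = (39592 - 722)/(253 - 37269) = 38870/(-37016) = 38870*(-1/37016) = -19435/18508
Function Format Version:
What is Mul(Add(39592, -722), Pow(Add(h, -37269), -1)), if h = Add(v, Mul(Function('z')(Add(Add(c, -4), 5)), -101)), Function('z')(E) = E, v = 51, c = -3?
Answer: Rational(-19435, 18508) ≈ -1.0501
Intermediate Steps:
h = 253 (h = Add(51, Mul(Add(Add(-3, -4), 5), -101)) = Add(51, Mul(Add(-7, 5), -101)) = Add(51, Mul(-2, -101)) = Add(51, 202) = 253)
Mul(Add(39592, -722), Pow(Add(h, -37269), -1)) = Mul(Add(39592, -722), Pow(Add(253, -37269), -1)) = Mul(38870, Pow(-37016, -1)) = Mul(38870, Rational(-1, 37016)) = Rational(-19435, 18508)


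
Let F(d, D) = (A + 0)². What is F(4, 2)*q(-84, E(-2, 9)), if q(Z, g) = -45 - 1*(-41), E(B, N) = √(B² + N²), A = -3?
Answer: -36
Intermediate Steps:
F(d, D) = 9 (F(d, D) = (-3 + 0)² = (-3)² = 9)
q(Z, g) = -4 (q(Z, g) = -45 + 41 = -4)
F(4, 2)*q(-84, E(-2, 9)) = 9*(-4) = -36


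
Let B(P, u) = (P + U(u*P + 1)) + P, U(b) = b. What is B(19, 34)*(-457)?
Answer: -313045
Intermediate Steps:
B(P, u) = 1 + 2*P + P*u (B(P, u) = (P + (u*P + 1)) + P = (P + (P*u + 1)) + P = (P + (1 + P*u)) + P = (1 + P + P*u) + P = 1 + 2*P + P*u)
B(19, 34)*(-457) = (1 + 2*19 + 19*34)*(-457) = (1 + 38 + 646)*(-457) = 685*(-457) = -313045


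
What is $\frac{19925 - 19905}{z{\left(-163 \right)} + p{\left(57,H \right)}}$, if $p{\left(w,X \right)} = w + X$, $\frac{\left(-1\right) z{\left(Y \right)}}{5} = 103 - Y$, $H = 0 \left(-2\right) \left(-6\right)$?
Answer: $- \frac{20}{1273} \approx -0.015711$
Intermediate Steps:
$H = 0$ ($H = 0 \left(-6\right) = 0$)
$z{\left(Y \right)} = -515 + 5 Y$ ($z{\left(Y \right)} = - 5 \left(103 - Y\right) = -515 + 5 Y$)
$p{\left(w,X \right)} = X + w$
$\frac{19925 - 19905}{z{\left(-163 \right)} + p{\left(57,H \right)}} = \frac{19925 - 19905}{\left(-515 + 5 \left(-163\right)\right) + \left(0 + 57\right)} = \frac{20}{\left(-515 - 815\right) + 57} = \frac{20}{-1330 + 57} = \frac{20}{-1273} = 20 \left(- \frac{1}{1273}\right) = - \frac{20}{1273}$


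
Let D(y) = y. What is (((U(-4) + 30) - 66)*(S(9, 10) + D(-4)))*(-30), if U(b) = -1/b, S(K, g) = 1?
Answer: -6435/2 ≈ -3217.5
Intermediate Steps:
(((U(-4) + 30) - 66)*(S(9, 10) + D(-4)))*(-30) = (((-1/(-4) + 30) - 66)*(1 - 4))*(-30) = (((-1*(-¼) + 30) - 66)*(-3))*(-30) = (((¼ + 30) - 66)*(-3))*(-30) = ((121/4 - 66)*(-3))*(-30) = -143/4*(-3)*(-30) = (429/4)*(-30) = -6435/2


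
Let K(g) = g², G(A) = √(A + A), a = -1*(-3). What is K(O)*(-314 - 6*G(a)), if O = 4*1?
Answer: -5024 - 96*√6 ≈ -5259.1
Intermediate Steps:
a = 3
G(A) = √2*√A (G(A) = √(2*A) = √2*√A)
O = 4
K(O)*(-314 - 6*G(a)) = 4²*(-314 - 6*√2*√3) = 16*(-314 - 6*√6) = -5024 - 96*√6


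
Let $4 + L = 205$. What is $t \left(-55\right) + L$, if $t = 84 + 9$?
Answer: $-4914$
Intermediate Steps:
$L = 201$ ($L = -4 + 205 = 201$)
$t = 93$
$t \left(-55\right) + L = 93 \left(-55\right) + 201 = -5115 + 201 = -4914$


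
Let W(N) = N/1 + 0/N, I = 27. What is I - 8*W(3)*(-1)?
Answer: 51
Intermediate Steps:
W(N) = N (W(N) = N*1 + 0 = N + 0 = N)
I - 8*W(3)*(-1) = 27 - 8*3*(-1) = 27 - 24*(-1) = 27 + 24 = 51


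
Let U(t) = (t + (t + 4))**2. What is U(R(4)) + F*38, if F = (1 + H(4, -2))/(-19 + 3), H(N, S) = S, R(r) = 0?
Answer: 147/8 ≈ 18.375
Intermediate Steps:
U(t) = (4 + 2*t)**2 (U(t) = (t + (4 + t))**2 = (4 + 2*t)**2)
F = 1/16 (F = (1 - 2)/(-19 + 3) = -1/(-16) = -1*(-1/16) = 1/16 ≈ 0.062500)
U(R(4)) + F*38 = 4*(2 + 0)**2 + (1/16)*38 = 4*2**2 + 19/8 = 4*4 + 19/8 = 16 + 19/8 = 147/8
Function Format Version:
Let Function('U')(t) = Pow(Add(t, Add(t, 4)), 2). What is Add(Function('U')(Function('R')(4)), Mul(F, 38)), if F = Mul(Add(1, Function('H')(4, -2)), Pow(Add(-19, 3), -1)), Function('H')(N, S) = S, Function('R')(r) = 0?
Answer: Rational(147, 8) ≈ 18.375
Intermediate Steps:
Function('U')(t) = Pow(Add(4, Mul(2, t)), 2) (Function('U')(t) = Pow(Add(t, Add(4, t)), 2) = Pow(Add(4, Mul(2, t)), 2))
F = Rational(1, 16) (F = Mul(Add(1, -2), Pow(Add(-19, 3), -1)) = Mul(-1, Pow(-16, -1)) = Mul(-1, Rational(-1, 16)) = Rational(1, 16) ≈ 0.062500)
Add(Function('U')(Function('R')(4)), Mul(F, 38)) = Add(Mul(4, Pow(Add(2, 0), 2)), Mul(Rational(1, 16), 38)) = Add(Mul(4, Pow(2, 2)), Rational(19, 8)) = Add(Mul(4, 4), Rational(19, 8)) = Add(16, Rational(19, 8)) = Rational(147, 8)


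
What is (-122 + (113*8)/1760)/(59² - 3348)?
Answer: -26727/29260 ≈ -0.91343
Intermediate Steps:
(-122 + (113*8)/1760)/(59² - 3348) = (-122 + 904*(1/1760))/(3481 - 3348) = (-122 + 113/220)/133 = -26727/220*1/133 = -26727/29260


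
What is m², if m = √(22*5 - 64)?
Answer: 46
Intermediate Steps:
m = √46 (m = √(110 - 64) = √46 ≈ 6.7823)
m² = (√46)² = 46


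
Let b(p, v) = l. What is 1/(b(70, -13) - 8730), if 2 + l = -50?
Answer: -1/8782 ≈ -0.00011387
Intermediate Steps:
l = -52 (l = -2 - 50 = -52)
b(p, v) = -52
1/(b(70, -13) - 8730) = 1/(-52 - 8730) = 1/(-8782) = -1/8782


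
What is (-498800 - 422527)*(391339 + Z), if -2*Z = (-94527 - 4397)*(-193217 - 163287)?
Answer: 16245767751898443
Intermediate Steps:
Z = -17633400848 (Z = -(-94527 - 4397)*(-193217 - 163287)/2 = -(-49462)*(-356504) = -1/2*35266801696 = -17633400848)
(-498800 - 422527)*(391339 + Z) = (-498800 - 422527)*(391339 - 17633400848) = -921327*(-17633009509) = 16245767751898443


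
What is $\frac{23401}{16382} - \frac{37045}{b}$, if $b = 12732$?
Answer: $- \frac{154464829}{104287812} \approx -1.4811$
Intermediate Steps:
$\frac{23401}{16382} - \frac{37045}{b} = \frac{23401}{16382} - \frac{37045}{12732} = - \frac{154464829}{104287812}$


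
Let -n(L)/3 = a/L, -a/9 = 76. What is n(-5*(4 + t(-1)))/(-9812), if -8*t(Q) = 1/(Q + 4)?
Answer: 648/61325 ≈ 0.010567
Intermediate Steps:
a = -684 (a = -9*76 = -684)
t(Q) = -1/(8*(4 + Q)) (t(Q) = -1/(8*(Q + 4)) = -1/(8*(4 + Q)))
n(L) = 2052/L (n(L) = -(-2052)/L = 2052/L)
n(-5*(4 + t(-1)))/(-9812) = (2052/((-5*(4 - 1/(32 + 8*(-1))))))/(-9812) = (2052/((-5*(4 - 1/(32 - 8)))))*(-1/9812) = (2052/((-5*(4 - 1/24))))*(-1/9812) = (2052/((-5*95/24)))*(-1/9812) = (2052/(-475/24))*(-1/9812) = (2052*(-24/475))*(-1/9812) = -2592/25*(-1/9812) = 648/61325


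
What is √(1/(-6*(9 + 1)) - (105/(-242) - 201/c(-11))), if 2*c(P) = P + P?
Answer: I*√1944465/330 ≈ 4.2256*I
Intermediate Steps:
c(P) = P (c(P) = (P + P)/2 = (2*P)/2 = P)
√(1/(-6*(9 + 1)) - (105/(-242) - 201/c(-11))) = √(1/(-6*(9 + 1)) - (105/(-242) - 201/(-11))) = √(1/(-6*10) - (105*(-1/242) - 201*(-1/11))) = √(1/(-60) - (-105/242 + 201/11)) = √(-1/60 - 1*4317/242) = √(-1/60 - 4317/242) = √(-129631/7260) = I*√1944465/330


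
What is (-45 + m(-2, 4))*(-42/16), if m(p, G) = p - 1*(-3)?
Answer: 231/2 ≈ 115.50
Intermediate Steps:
m(p, G) = 3 + p (m(p, G) = p + 3 = 3 + p)
(-45 + m(-2, 4))*(-42/16) = (-45 + (3 - 2))*(-42/16) = (-45 + 1)*(-42*1/16) = -44*(-21/8) = 231/2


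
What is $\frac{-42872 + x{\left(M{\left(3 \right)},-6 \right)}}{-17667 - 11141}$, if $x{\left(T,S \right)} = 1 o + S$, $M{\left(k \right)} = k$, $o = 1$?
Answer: $\frac{42877}{28808} \approx 1.4884$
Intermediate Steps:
$x{\left(T,S \right)} = 1 + S$ ($x{\left(T,S \right)} = 1 \cdot 1 + S = 1 + S$)
$\frac{-42872 + x{\left(M{\left(3 \right)},-6 \right)}}{-17667 - 11141} = \frac{-42872 + \left(1 - 6\right)}{-17667 - 11141} = \frac{-42872 - 5}{-28808} = \left(-42877\right) \left(- \frac{1}{28808}\right) = \frac{42877}{28808}$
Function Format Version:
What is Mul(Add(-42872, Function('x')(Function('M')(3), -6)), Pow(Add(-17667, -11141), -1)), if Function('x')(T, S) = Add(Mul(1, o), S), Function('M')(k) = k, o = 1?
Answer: Rational(42877, 28808) ≈ 1.4884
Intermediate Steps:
Function('x')(T, S) = Add(1, S) (Function('x')(T, S) = Add(Mul(1, 1), S) = Add(1, S))
Mul(Add(-42872, Function('x')(Function('M')(3), -6)), Pow(Add(-17667, -11141), -1)) = Mul(Add(-42872, Add(1, -6)), Pow(Add(-17667, -11141), -1)) = Mul(Add(-42872, -5), Pow(-28808, -1)) = Mul(-42877, Rational(-1, 28808)) = Rational(42877, 28808)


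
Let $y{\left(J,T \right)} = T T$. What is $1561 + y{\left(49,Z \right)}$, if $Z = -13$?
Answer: $1730$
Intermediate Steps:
$y{\left(J,T \right)} = T^{2}$
$1561 + y{\left(49,Z \right)} = 1561 + \left(-13\right)^{2} = 1561 + 169 = 1730$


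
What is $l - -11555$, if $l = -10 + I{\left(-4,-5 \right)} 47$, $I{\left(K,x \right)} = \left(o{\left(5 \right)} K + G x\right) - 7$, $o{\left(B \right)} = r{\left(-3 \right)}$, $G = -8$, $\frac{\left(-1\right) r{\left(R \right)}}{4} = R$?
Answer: $10840$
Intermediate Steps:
$r{\left(R \right)} = - 4 R$
$o{\left(B \right)} = 12$ ($o{\left(B \right)} = \left(-4\right) \left(-3\right) = 12$)
$I{\left(K,x \right)} = -7 - 8 x + 12 K$ ($I{\left(K,x \right)} = \left(12 K - 8 x\right) - 7 = \left(- 8 x + 12 K\right) - 7 = -7 - 8 x + 12 K$)
$l = -715$ ($l = -10 + \left(-7 - -40 + 12 \left(-4\right)\right) 47 = -10 + \left(-7 + 40 - 48\right) 47 = -10 - 705 = -715$)
$l - -11555 = -715 - -11555 = -715 + 11555 = 10840$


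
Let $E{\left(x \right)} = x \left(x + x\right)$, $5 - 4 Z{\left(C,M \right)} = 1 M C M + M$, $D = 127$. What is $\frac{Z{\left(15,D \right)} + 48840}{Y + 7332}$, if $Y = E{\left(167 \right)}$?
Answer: $- \frac{46697}{252440} \approx -0.18498$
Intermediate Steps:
$Z{\left(C,M \right)} = \frac{5}{4} - \frac{M}{4} - \frac{C M^{2}}{4}$ ($Z{\left(C,M \right)} = \frac{5}{4} - \frac{1 M C M + M}{4} = \frac{5}{4} - \frac{M C M + M}{4} = \frac{5}{4} - \frac{C M M + M}{4} = \frac{5}{4} - \frac{C M^{2} + M}{4} = \frac{5}{4} - \frac{M + C M^{2}}{4} = \frac{5}{4} - \left(\frac{M}{4} + \frac{C M^{2}}{4}\right) = \frac{5}{4} - \frac{M}{4} - \frac{C M^{2}}{4}$)
$E{\left(x \right)} = 2 x^{2}$ ($E{\left(x \right)} = x 2 x = 2 x^{2}$)
$Y = 55778$ ($Y = 2 \cdot 167^{2} = 2 \cdot 27889 = 55778$)
$\frac{Z{\left(15,D \right)} + 48840}{Y + 7332} = \frac{\left(\frac{5}{4} - \frac{127}{4} - \frac{15 \cdot 127^{2}}{4}\right) + 48840}{55778 + 7332} = \frac{\left(\frac{5}{4} - \frac{127}{4} - \frac{15}{4} \cdot 16129\right) + 48840}{63110} = \left(\left(\frac{5}{4} - \frac{127}{4} - \frac{241935}{4}\right) + 48840\right) \frac{1}{63110} = \left(- \frac{242057}{4} + 48840\right) \frac{1}{63110} = \left(- \frac{46697}{4}\right) \frac{1}{63110} = - \frac{46697}{252440}$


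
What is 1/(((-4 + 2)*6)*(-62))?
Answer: 1/744 ≈ 0.0013441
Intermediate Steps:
1/(((-4 + 2)*6)*(-62)) = 1/(-2*6*(-62)) = 1/(-12*(-62)) = 1/744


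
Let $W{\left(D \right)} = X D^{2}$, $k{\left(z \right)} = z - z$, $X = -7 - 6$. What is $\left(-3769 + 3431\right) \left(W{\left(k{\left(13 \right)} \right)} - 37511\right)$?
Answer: $12678718$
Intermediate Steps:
$X = -13$ ($X = -7 - 6 = -13$)
$k{\left(z \right)} = 0$
$W{\left(D \right)} = - 13 D^{2}$
$\left(-3769 + 3431\right) \left(W{\left(k{\left(13 \right)} \right)} - 37511\right) = \left(-3769 + 3431\right) \left(- 13 \cdot 0^{2} - 37511\right) = - 338 \left(\left(-13\right) 0 - 37511\right) = - 338 \left(0 - 37511\right) = \left(-338\right) \left(-37511\right) = 12678718$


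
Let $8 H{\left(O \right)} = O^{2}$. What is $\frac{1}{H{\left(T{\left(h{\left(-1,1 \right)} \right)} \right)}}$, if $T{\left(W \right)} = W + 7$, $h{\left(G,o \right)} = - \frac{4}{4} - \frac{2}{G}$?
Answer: $\frac{1}{8} \approx 0.125$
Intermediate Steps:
$h{\left(G,o \right)} = -1 - \frac{2}{G}$ ($h{\left(G,o \right)} = \left(-4\right) \frac{1}{4} - \frac{2}{G} = -1 - \frac{2}{G}$)
$T{\left(W \right)} = 7 + W$
$H{\left(O \right)} = \frac{O^{2}}{8}$
$\frac{1}{H{\left(T{\left(h{\left(-1,1 \right)} \right)} \right)}} = \frac{1}{\frac{1}{8} \left(7 + \frac{-2 - -1}{-1}\right)^{2}} = \frac{1}{\frac{1}{8} \left(7 - \left(-2 + 1\right)\right)^{2}} = \frac{1}{\frac{1}{8} \left(7 - -1\right)^{2}} = \frac{1}{\frac{1}{8} \left(7 + 1\right)^{2}} = \frac{1}{\frac{1}{8} \cdot 8^{2}} = \frac{1}{\frac{1}{8} \cdot 64} = \frac{1}{8}$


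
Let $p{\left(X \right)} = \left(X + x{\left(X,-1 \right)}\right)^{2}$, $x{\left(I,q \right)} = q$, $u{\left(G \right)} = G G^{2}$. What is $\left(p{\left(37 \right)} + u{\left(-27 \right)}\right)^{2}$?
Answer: $338081769$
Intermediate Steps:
$u{\left(G \right)} = G^{3}$
$p{\left(X \right)} = \left(-1 + X\right)^{2}$ ($p{\left(X \right)} = \left(X - 1\right)^{2} = \left(-1 + X\right)^{2}$)
$\left(p{\left(37 \right)} + u{\left(-27 \right)}\right)^{2} = \left(\left(-1 + 37\right)^{2} + \left(-27\right)^{3}\right)^{2} = \left(36^{2} - 19683\right)^{2} = \left(1296 - 19683\right)^{2} = \left(-18387\right)^{2} = 338081769$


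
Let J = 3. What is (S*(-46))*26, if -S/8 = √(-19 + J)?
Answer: 38272*I ≈ 38272.0*I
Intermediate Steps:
S = -32*I (S = -8*√(-19 + 3) = -32*I ≈ -32.0*I)
(S*(-46))*26 = (-32*I*(-46))*26 = (1472*I)*26 = 38272*I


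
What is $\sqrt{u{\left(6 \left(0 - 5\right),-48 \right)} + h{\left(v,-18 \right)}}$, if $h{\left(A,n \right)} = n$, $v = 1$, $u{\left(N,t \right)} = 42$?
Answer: $2 \sqrt{6} \approx 4.899$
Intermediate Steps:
$\sqrt{u{\left(6 \left(0 - 5\right),-48 \right)} + h{\left(v,-18 \right)}} = \sqrt{42 - 18} = \sqrt{24} = 2 \sqrt{6}$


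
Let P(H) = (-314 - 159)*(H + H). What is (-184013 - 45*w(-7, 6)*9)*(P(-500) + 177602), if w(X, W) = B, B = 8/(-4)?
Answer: -119192238206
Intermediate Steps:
P(H) = -946*H
B = -2 (B = 8*(-¼) = -2)
w(X, W) = -2
(-184013 - 45*w(-7, 6)*9)*(P(-500) + 177602) = (-184013 - 45*(-2)*9)*(-946*(-500) + 177602) = (-184013 + 90*9)*(473000 + 177602) = (-184013 + 810)*650602 = -183203*650602 = -119192238206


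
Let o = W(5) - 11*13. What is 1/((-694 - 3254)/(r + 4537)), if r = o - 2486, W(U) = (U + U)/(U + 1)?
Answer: -5729/11844 ≈ -0.48370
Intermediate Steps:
W(U) = 2*U/(1 + U) (W(U) = (2*U)/(1 + U) = 2*U/(1 + U))
o = -424/3 (o = 2*5/(1 + 5) - 11*13 = 2*5/6 - 143 = 2*5*(1/6) - 143 = 5/3 - 143 = -424/3 ≈ -141.33)
r = -7882/3 (r = -424/3 - 2486 = -7882/3 ≈ -2627.3)
1/((-694 - 3254)/(r + 4537)) = 1/((-694 - 3254)/(-7882/3 + 4537)) = 1/(-3948/5729/3) = 1/(-3948*3/5729) = 1/(-11844/5729) = -5729/11844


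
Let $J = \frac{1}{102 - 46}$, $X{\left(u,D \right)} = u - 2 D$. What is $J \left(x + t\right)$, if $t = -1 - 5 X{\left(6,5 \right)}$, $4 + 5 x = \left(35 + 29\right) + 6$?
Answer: $\frac{23}{40} \approx 0.575$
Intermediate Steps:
$J = \frac{1}{56} \approx 0.017857$
$x = \frac{66}{5}$ ($x = - \frac{4}{5} + \frac{\left(35 + 29\right) + 6}{5} = - \frac{4}{5} + \frac{64 + 6}{5} = - \frac{4}{5} + \frac{1}{5} \cdot 70 = - \frac{4}{5} + 14 = \frac{66}{5} \approx 13.2$)
$t = 19$ ($t = -1 - 5 \left(6 - 10\right) = -1 - -20 = -1 + 20 = 19$)
$J \left(x + t\right) = \frac{\frac{66}{5} + 19}{56} = \frac{1}{56} \cdot \frac{161}{5} = \frac{23}{40}$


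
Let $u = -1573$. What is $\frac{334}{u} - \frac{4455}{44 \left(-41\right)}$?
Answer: $\frac{582289}{257972} \approx 2.2572$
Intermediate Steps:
$\frac{334}{u} - \frac{4455}{44 \left(-41\right)} = \frac{334}{-1573} - \frac{4455}{44 \left(-41\right)} = 334 \left(- \frac{1}{1573}\right) - \frac{4455}{-1804} = - \frac{334}{1573} - - \frac{405}{164} = - \frac{334}{1573} + \frac{405}{164} = \frac{582289}{257972}$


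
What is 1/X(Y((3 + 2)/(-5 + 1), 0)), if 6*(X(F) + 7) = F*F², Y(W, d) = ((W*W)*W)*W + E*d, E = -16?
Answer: -100663296/460502447 ≈ -0.21859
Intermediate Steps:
Y(W, d) = W⁴ - 16*d (Y(W, d) = ((W*W)*W)*W - 16*d = (W²*W)*W - 16*d = W³*W - 16*d = W⁴ - 16*d)
X(F) = -7 + F³/6 (X(F) = -7 + (F*F²)/6 = -7 + F³/6)
1/X(Y((3 + 2)/(-5 + 1), 0)) = 1/(-7 + (((3 + 2)/(-5 + 1))⁴ - 16*0)³/6) = 1/(-7 + ((5/(-4))⁴ + 0)³/6) = 1/(-7 + ((5*(-¼))⁴ + 0)³/6) = 1/(-7 + ((-5/4)⁴ + 0)³/6) = 1/(-7 + (625/256 + 0)³/6) = 1/(-7 + (625/256)³/6) = 1/(-7 + (⅙)*(244140625/16777216)) = 1/(-7 + 244140625/100663296) = 1/(-460502447/100663296) = -100663296/460502447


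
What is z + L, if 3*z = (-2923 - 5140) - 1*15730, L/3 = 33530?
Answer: 92659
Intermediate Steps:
L = 100590 (L = 3*33530 = 100590)
z = -7931 (z = ((-2923 - 5140) - 1*15730)/3 = (-8063 - 15730)/3 = (1/3)*(-23793) = -7931)
z + L = -7931 + 100590 = 92659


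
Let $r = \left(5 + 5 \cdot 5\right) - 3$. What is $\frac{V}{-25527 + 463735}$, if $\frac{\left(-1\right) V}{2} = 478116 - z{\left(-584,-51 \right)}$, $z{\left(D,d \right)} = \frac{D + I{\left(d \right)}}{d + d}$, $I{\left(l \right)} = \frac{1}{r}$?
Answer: $- \frac{32115017}{14717376} \approx -2.1821$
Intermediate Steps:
$r = 27$ ($r = \left(5 + 25\right) - 3 = 30 - 3 = 27$)
$I{\left(l \right)} = \frac{1}{27}$
$z{\left(D,d \right)} = \frac{\frac{1}{27} + D}{2 d}$ ($z{\left(D,d \right)} = \frac{D + \frac{1}{27}}{d + d} = \frac{\frac{1}{27} + D}{2 d}$)
$V = - \frac{1316715697}{1377}$ ($V = - 2 \left(478116 - \frac{1 + 27 \left(-584\right)}{54 \left(-51\right)}\right) = - 2 \left(478116 - \frac{1}{54} \left(- \frac{1}{51}\right) \left(1 - 15768\right)\right) = - 2 \left(478116 - \frac{1}{54} \left(- \frac{1}{51}\right) \left(-15767\right)\right) = - 2 \left(478116 - \frac{15767}{2754}\right) = \left(-2\right) \frac{1316715697}{2754} = - \frac{1316715697}{1377} \approx -9.5622 \cdot 10^{5}$)
$\frac{V}{-25527 + 463735} = - \frac{1316715697}{1377 \left(-25527 + 463735\right)} = - \frac{1316715697}{1377 \cdot 438208} = \left(- \frac{1316715697}{1377}\right) \frac{1}{438208} = - \frac{32115017}{14717376}$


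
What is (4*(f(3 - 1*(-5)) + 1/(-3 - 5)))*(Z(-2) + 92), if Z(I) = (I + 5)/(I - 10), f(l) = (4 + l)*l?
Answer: 281489/8 ≈ 35186.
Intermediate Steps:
f(l) = l*(4 + l)
Z(I) = (5 + I)/(-10 + I)
(4*(f(3 - 1*(-5)) + 1/(-3 - 5)))*(Z(-2) + 92) = (4*((3 - 1*(-5))*(4 + (3 - 1*(-5))) + 1/(-3 - 5)))*((5 - 2)/(-10 - 2) + 92) = (4*((3 + 5)*(4 + (3 + 5)) + 1/(-8)))*(3/(-12) + 92) = (4*(8*(4 + 8) - ⅛))*(-1/12*3 + 92) = (4*(8*12 - ⅛))*(-¼ + 92) = (4*(96 - ⅛))*(367/4) = (4*(767/8))*(367/4) = (767/2)*(367/4) = 281489/8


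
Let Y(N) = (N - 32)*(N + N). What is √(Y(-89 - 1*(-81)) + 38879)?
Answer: 3*√4391 ≈ 198.79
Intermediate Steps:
Y(N) = 2*N*(-32 + N) (Y(N) = (-32 + N)*(2*N) = 2*N*(-32 + N))
√(Y(-89 - 1*(-81)) + 38879) = √(2*(-89 - 1*(-81))*(-32 + (-89 - 1*(-81))) + 38879) = √(2*(-89 + 81)*(-32 + (-89 + 81)) + 38879) = √(2*(-8)*(-32 - 8) + 38879) = √(2*(-8)*(-40) + 38879) = √(640 + 38879) = √39519 = 3*√4391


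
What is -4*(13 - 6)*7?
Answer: -196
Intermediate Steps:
-4*(13 - 6)*7 = -4*7*7 = -28*7 = -196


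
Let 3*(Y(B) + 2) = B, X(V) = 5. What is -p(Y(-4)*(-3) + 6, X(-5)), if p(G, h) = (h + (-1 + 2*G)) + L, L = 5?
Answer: -41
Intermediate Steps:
Y(B) = -2 + B/3
p(G, h) = 4 + h + 2*G (p(G, h) = (h + (-1 + 2*G)) + 5 = (-1 + h + 2*G) + 5 = 4 + h + 2*G)
-p(Y(-4)*(-3) + 6, X(-5)) = -(4 + 5 + 2*((-2 + (⅓)*(-4))*(-3) + 6)) = -(4 + 5 + 2*((-2 - 4/3)*(-3) + 6)) = -(4 + 5 + 2*(-10/3*(-3) + 6)) = -(4 + 5 + 2*(10 + 6)) = -(4 + 5 + 2*16) = -(4 + 5 + 32) = -1*41 = -41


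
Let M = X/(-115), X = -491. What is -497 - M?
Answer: -57646/115 ≈ -501.27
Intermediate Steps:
M = 491/115 (M = -491/(-115) = -491*(-1/115) = 491/115 ≈ 4.2696)
-497 - M = -497 - 1*491/115 = -497 - 491/115 = -57646/115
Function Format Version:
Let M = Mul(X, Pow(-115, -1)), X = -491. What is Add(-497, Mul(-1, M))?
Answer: Rational(-57646, 115) ≈ -501.27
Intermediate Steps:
M = Rational(491, 115) (M = Mul(-491, Pow(-115, -1)) = Mul(-491, Rational(-1, 115)) = Rational(491, 115) ≈ 4.2696)
Add(-497, Mul(-1, M)) = Add(-497, Mul(-1, Rational(491, 115))) = Add(-497, Rational(-491, 115)) = Rational(-57646, 115)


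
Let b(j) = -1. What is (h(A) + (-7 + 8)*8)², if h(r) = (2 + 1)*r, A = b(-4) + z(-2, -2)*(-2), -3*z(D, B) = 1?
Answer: 49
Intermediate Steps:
z(D, B) = -⅓ (z(D, B) = -⅓*1 = -⅓)
A = -⅓ (A = -1 - ⅓*(-2) = -1 + ⅔ = -⅓ ≈ -0.33333)
h(r) = 3*r
(h(A) + (-7 + 8)*8)² = (3*(-⅓) + (-7 + 8)*8)² = (-1 + 1*8)² = (-1 + 8)² = 7² = 49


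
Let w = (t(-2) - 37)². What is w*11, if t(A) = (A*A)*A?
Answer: 22275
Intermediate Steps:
t(A) = A³ (t(A) = A²*A = A³)
w = 2025 (w = ((-2)³ - 37)² = (-8 - 37)² = (-45)² = 2025)
w*11 = 2025*11 = 22275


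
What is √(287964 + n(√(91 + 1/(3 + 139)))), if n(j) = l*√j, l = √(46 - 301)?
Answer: √(5806506096 + 142*I*142^(¾)*√255*12923^(¼))/142 ≈ 536.62 + 0.045956*I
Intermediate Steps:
l = I*√255 (l = √(-255) = I*√255 ≈ 15.969*I)
n(j) = I*√255*√j (n(j) = (I*√255)*√j = I*√255*√j)
√(287964 + n(√(91 + 1/(3 + 139)))) = √(287964 + I*√255*√(√(91 + 1/(3 + 139)))) = √(287964 + I*√255*√(√(91 + 1/142))) = √(287964 + I*√255*√(√(12923/142))) = √(287964 + I*√255*√(√1835066/142)) = √(287964 + I*√255*(142^(¾)*12923^(¼)/142)) = √(287964 + I*142^(¾)*√255*12923^(¼)/142)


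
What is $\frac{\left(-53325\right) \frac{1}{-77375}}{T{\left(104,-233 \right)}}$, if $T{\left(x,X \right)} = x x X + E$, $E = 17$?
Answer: $- \frac{711}{2599914515} \approx -2.7347 \cdot 10^{-7}$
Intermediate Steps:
$T{\left(x,X \right)} = 17 + X x^{2}$ ($T{\left(x,X \right)} = x x X + 17 = x^{2} X + 17 = X x^{2} + 17 = 17 + X x^{2}$)
$\frac{\left(-53325\right) \frac{1}{-77375}}{T{\left(104,-233 \right)}} = \frac{\left(-53325\right) \frac{1}{-77375}}{17 - 233 \cdot 104^{2}} = \frac{\left(-53325\right) \left(- \frac{1}{77375}\right)}{17 - 2520128} = \frac{2133}{3095 \left(17 - 2520128\right)} = \frac{2133}{3095 \left(-2520111\right)} = \frac{2133}{3095} \left(- \frac{1}{2520111}\right) = - \frac{711}{2599914515}$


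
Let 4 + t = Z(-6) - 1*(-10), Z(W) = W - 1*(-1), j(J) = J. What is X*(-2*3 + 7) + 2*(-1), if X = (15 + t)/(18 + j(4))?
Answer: -14/11 ≈ -1.2727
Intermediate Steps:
Z(W) = 1 + W (Z(W) = W + 1 = 1 + W)
t = 1 (t = -4 + ((1 - 6) - 1*(-10)) = -4 + (-5 + 10) = -4 + 5 = 1)
X = 8/11 (X = (15 + 1)/(18 + 4) = 16/22 = 16*(1/22) = 8/11 ≈ 0.72727)
X*(-2*3 + 7) + 2*(-1) = 8*(-2*3 + 7)/11 + 2*(-1) = 8*(-6 + 7)/11 - 2 = (8/11)*1 - 2 = 8/11 - 2 = -14/11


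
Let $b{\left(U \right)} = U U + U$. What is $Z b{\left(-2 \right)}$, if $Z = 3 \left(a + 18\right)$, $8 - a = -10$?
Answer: $216$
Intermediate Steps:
$b{\left(U \right)} = U + U^{2}$ ($b{\left(U \right)} = U^{2} + U = U + U^{2}$)
$a = 18$ ($a = 8 - -10 = 8 + 10 = 18$)
$Z = 108$ ($Z = 3 \left(18 + 18\right) = 3 \cdot 36 = 108$)
$Z b{\left(-2 \right)} = 108 \left(- 2 \left(1 - 2\right)\right) = 108 \left(\left(-2\right) \left(-1\right)\right) = 108 \cdot 2 = 216$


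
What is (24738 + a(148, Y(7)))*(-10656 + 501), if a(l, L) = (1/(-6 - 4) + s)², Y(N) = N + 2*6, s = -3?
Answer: -5026239591/20 ≈ -2.5131e+8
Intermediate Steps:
Y(N) = 12 + N (Y(N) = N + 12 = 12 + N)
a(l, L) = 961/100 (a(l, L) = (1/(-6 - 4) - 3)² = (1/(-10) - 3)² = (-⅒ - 3)² = (-31/10)² = 961/100)
(24738 + a(148, Y(7)))*(-10656 + 501) = (24738 + 961/100)*(-10656 + 501) = (2474761/100)*(-10155) = -5026239591/20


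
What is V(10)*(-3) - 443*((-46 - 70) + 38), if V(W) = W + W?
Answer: 34494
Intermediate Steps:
V(W) = 2*W
V(10)*(-3) - 443*((-46 - 70) + 38) = (2*10)*(-3) - 443*((-46 - 70) + 38) = 20*(-3) - 443*(-116 + 38) = -60 - 443*(-78) = -60 + 34554 = 34494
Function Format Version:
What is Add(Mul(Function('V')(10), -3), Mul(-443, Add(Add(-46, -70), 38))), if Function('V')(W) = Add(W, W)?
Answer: 34494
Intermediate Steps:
Function('V')(W) = Mul(2, W)
Add(Mul(Function('V')(10), -3), Mul(-443, Add(Add(-46, -70), 38))) = Add(Mul(Mul(2, 10), -3), Mul(-443, Add(Add(-46, -70), 38))) = Add(Mul(20, -3), Mul(-443, Add(-116, 38))) = Add(-60, Mul(-443, -78)) = Add(-60, 34554) = 34494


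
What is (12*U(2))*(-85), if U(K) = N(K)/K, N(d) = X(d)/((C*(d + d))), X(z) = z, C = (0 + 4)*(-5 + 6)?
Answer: -255/4 ≈ -63.750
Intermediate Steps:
C = 4 (C = 4*1 = 4)
N(d) = ⅛ (N(d) = d/((4*(d + d))) = d/((4*(2*d))) = d/((8*d)) = d*(1/(8*d)) = ⅛)
U(K) = 1/(8*K)
(12*U(2))*(-85) = (12*((⅛)/2))*(-85) = (12*((⅛)*(½)))*(-85) = (12*(1/16))*(-85) = (¾)*(-85) = -255/4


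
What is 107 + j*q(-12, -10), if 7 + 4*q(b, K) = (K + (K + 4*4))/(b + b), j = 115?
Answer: -2147/24 ≈ -89.458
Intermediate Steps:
q(b, K) = -7/4 + (16 + 2*K)/(8*b) (q(b, K) = -7/4 + ((K + (K + 4*4))/(b + b))/4 = -7/4 + ((K + (K + 16))/((2*b)))/4 = -7/4 + ((K + (16 + K))*(1/(2*b)))/4 = -7/4 + ((16 + 2*K)*(1/(2*b)))/4 = -7/4 + ((16 + 2*K)/(2*b))/4 = -7/4 + (16 + 2*K)/(8*b))
107 + j*q(-12, -10) = 107 + 115*((¼)*(8 - 10 - 7*(-12))/(-12)) = 107 + 115*((¼)*(-1/12)*(8 - 10 + 84)) = 107 + 115*((¼)*(-1/12)*82) = 107 + 115*(-41/24) = 107 - 4715/24 = -2147/24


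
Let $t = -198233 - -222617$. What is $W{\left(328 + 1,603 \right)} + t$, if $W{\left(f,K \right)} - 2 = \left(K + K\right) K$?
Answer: $751604$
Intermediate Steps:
$t = 24384$ ($t = -198233 + 222617 = 24384$)
$W{\left(f,K \right)} = 2 + 2 K^{2}$ ($W{\left(f,K \right)} = 2 + \left(K + K\right) K = 2 + 2 K K = 2 + 2 K^{2}$)
$W{\left(328 + 1,603 \right)} + t = \left(2 + 2 \cdot 603^{2}\right) + 24384 = \left(2 + 2 \cdot 363609\right) + 24384 = \left(2 + 727218\right) + 24384 = 727220 + 24384 = 751604$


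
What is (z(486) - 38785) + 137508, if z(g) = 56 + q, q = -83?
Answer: 98696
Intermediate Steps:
z(g) = -27 (z(g) = 56 - 83 = -27)
(z(486) - 38785) + 137508 = (-27 - 38785) + 137508 = -38812 + 137508 = 98696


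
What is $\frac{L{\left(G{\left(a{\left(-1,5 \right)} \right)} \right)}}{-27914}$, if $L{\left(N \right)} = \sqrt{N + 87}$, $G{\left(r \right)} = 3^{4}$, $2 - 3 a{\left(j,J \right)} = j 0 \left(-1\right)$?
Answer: $- \frac{\sqrt{42}}{13957} \approx -0.00046434$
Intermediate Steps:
$a{\left(j,J \right)} = \frac{2}{3}$ ($a{\left(j,J \right)} = \frac{2}{3} - \frac{j 0 \left(-1\right)}{3} = \frac{2}{3} - \frac{0 \left(-1\right)}{3} = \frac{2}{3} - 0 = \frac{2}{3} + 0 = \frac{2}{3}$)
$G{\left(r \right)} = 81$
$L{\left(N \right)} = \sqrt{87 + N}$
$\frac{L{\left(G{\left(a{\left(-1,5 \right)} \right)} \right)}}{-27914} = \frac{\sqrt{87 + 81}}{-27914} = \sqrt{168} \left(- \frac{1}{27914}\right) = 2 \sqrt{42} \left(- \frac{1}{27914}\right) = - \frac{\sqrt{42}}{13957}$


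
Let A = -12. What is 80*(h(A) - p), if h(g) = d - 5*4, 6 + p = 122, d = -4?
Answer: -11200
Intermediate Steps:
p = 116 (p = -6 + 122 = 116)
h(g) = -24 (h(g) = -4 - 5*4 = -4 - 20 = -24)
80*(h(A) - p) = 80*(-24 - 1*116) = 80*(-24 - 116) = 80*(-140) = -11200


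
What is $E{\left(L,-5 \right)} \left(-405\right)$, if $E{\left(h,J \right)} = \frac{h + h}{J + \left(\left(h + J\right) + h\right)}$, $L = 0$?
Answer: $0$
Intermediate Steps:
$E{\left(h,J \right)} = \frac{2 h}{2 J + 2 h}$ ($E{\left(h,J \right)} = \frac{2 h}{J + \left(\left(J + h\right) + h\right)} = \frac{2 h}{J + \left(J + 2 h\right)} = \frac{2 h}{2 J + 2 h}$)
$E{\left(L,-5 \right)} \left(-405\right) = \frac{0}{-5 + 0} \left(-405\right) = \frac{0}{-5} \left(-405\right) = 0 \left(- \frac{1}{5}\right) \left(-405\right) = 0 \left(-405\right) = 0$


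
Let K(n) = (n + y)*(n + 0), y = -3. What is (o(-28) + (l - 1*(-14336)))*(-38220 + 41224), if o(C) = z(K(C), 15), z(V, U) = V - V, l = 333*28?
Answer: 71074640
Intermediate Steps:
K(n) = n*(-3 + n) (K(n) = (n - 3)*(n + 0) = (-3 + n)*n = n*(-3 + n))
l = 9324
z(V, U) = 0
o(C) = 0
(o(-28) + (l - 1*(-14336)))*(-38220 + 41224) = (0 + (9324 - 1*(-14336)))*(-38220 + 41224) = (0 + (9324 + 14336))*3004 = (0 + 23660)*3004 = 23660*3004 = 71074640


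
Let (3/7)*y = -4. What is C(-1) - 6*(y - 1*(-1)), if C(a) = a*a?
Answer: 51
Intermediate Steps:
y = -28/3 (y = (7/3)*(-4) = -28/3 ≈ -9.3333)
C(a) = a**2
C(-1) - 6*(y - 1*(-1)) = (-1)**2 - 6*(-28/3 - 1*(-1)) = 1 - 6*(-28/3 + 1) = 1 - 6*(-25/3) = 1 + 50 = 51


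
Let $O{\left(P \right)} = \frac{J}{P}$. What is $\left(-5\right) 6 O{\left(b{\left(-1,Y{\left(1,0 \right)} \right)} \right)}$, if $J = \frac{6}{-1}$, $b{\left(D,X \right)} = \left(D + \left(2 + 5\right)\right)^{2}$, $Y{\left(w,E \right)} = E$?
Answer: $5$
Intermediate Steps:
$b{\left(D,X \right)} = \left(7 + D\right)^{2}$ ($b{\left(D,X \right)} = \left(D + 7\right)^{2} = \left(7 + D\right)^{2}$)
$J = -6$ ($J = 6 \left(-1\right) = -6$)
$O{\left(P \right)} = - \frac{6}{P}$
$\left(-5\right) 6 O{\left(b{\left(-1,Y{\left(1,0 \right)} \right)} \right)} = \left(-5\right) 6 \left(- \frac{6}{\left(7 - 1\right)^{2}}\right) = - 30 \left(- \frac{6}{6^{2}}\right) = - 30 \left(- \frac{6}{36}\right) = - 30 \left(\left(-6\right) \frac{1}{36}\right) = \left(-30\right) \left(- \frac{1}{6}\right) = 5$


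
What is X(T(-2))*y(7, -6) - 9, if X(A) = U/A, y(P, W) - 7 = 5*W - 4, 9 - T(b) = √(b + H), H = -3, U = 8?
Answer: -1359/43 - 108*I*√5/43 ≈ -31.605 - 5.6162*I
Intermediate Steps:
T(b) = 9 - √(-3 + b) (T(b) = 9 - √(b - 3) = 9 - √(-3 + b))
y(P, W) = 3 + 5*W (y(P, W) = 7 + (5*W - 4) = 7 + (-4 + 5*W) = 3 + 5*W)
X(A) = 8/A
X(T(-2))*y(7, -6) - 9 = (8/(9 - √(-3 - 2)))*(3 + 5*(-6)) - 9 = (8/(9 - √(-5)))*(3 - 30) - 9 = (8/(9 - I*√5))*(-27) - 9 = -216/(9 - I*√5) - 9 = -9 - 216/(9 - I*√5)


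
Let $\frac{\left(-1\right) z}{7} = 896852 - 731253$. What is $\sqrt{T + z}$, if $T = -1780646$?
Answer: $i \sqrt{2939839} \approx 1714.6 i$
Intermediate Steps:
$z = -1159193$ ($z = - 7 \left(896852 - 731253\right) = \left(-7\right) 165599 = -1159193$)
$\sqrt{T + z} = \sqrt{-1780646 - 1159193} = \sqrt{-2939839} = i \sqrt{2939839}$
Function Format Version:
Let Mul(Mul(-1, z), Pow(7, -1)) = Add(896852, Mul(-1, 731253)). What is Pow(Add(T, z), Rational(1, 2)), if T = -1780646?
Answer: Mul(I, Pow(2939839, Rational(1, 2))) ≈ Mul(1714.6, I)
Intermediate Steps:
z = -1159193 (z = Mul(-7, Add(896852, Mul(-1, 731253))) = Mul(-7, Add(896852, -731253)) = Mul(-7, 165599) = -1159193)
Pow(Add(T, z), Rational(1, 2)) = Pow(Add(-1780646, -1159193), Rational(1, 2)) = Pow(-2939839, Rational(1, 2)) = Mul(I, Pow(2939839, Rational(1, 2)))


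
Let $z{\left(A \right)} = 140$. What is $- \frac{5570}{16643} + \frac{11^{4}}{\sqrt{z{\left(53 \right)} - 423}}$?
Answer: $- \frac{5570}{16643} - \frac{14641 i \sqrt{283}}{283} \approx -0.33468 - 870.32 i$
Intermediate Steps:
$- \frac{5570}{16643} + \frac{11^{4}}{\sqrt{z{\left(53 \right)} - 423}} = - \frac{5570}{16643} + \frac{11^{4}}{\sqrt{140 - 423}} = \left(-5570\right) \frac{1}{16643} + \frac{14641}{\sqrt{-283}} = - \frac{5570}{16643} + \frac{14641}{i \sqrt{283}} = - \frac{5570}{16643} + 14641 \left(- \frac{i \sqrt{283}}{283}\right) = - \frac{5570}{16643} - \frac{14641 i \sqrt{283}}{283}$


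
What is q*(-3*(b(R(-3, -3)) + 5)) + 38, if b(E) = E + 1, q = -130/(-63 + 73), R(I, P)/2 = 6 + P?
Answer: 506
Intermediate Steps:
R(I, P) = 12 + 2*P (R(I, P) = 2*(6 + P) = 12 + 2*P)
q = -13 (q = -130/10 = -130*⅒ = -13)
b(E) = 1 + E
q*(-3*(b(R(-3, -3)) + 5)) + 38 = -(-39)*((1 + (12 + 2*(-3))) + 5) + 38 = -(-39)*((1 + (12 - 6)) + 5) + 38 = -(-39)*((1 + 6) + 5) + 38 = -(-39)*(7 + 5) + 38 = -(-39)*12 + 38 = -13*(-36) + 38 = 468 + 38 = 506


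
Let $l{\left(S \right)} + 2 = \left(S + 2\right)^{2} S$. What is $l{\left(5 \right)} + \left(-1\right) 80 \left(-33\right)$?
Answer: $2883$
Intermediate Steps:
$l{\left(S \right)} = -2 + S \left(2 + S\right)^{2}$ ($l{\left(S \right)} = -2 + \left(S + 2\right)^{2} S = -2 + \left(2 + S\right)^{2} S = -2 + S \left(2 + S\right)^{2}$)
$l{\left(5 \right)} + \left(-1\right) 80 \left(-33\right) = \left(-2 + 5 \left(2 + 5\right)^{2}\right) + \left(-1\right) 80 \left(-33\right) = \left(-2 + 5 \cdot 7^{2}\right) - -2640 = \left(-2 + 5 \cdot 49\right) + 2640 = \left(-2 + 245\right) + 2640 = 243 + 2640 = 2883$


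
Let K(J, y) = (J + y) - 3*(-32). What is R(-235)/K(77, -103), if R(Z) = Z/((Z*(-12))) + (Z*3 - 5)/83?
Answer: -1229/9960 ≈ -0.12339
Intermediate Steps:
K(J, y) = 96 + J + y (K(J, y) = (J + y) + 96 = 96 + J + y)
R(Z) = -143/996 + 3*Z/83 (R(Z) = Z/((-12*Z)) + (3*Z - 5)*(1/83) = Z*(-1/(12*Z)) + (-5 + 3*Z)*(1/83) = -1/12 + (-5/83 + 3*Z/83) = -143/996 + 3*Z/83)
R(-235)/K(77, -103) = (-143/996 + (3/83)*(-235))/(96 + 77 - 103) = (-143/996 - 705/83)/70 = -8603/996*1/70 = -1229/9960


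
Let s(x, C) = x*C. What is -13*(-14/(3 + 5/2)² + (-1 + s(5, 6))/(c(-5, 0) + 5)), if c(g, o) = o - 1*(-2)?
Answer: -40521/847 ≈ -47.841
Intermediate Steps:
c(g, o) = 2 + o (c(g, o) = o + 2 = 2 + o)
s(x, C) = C*x
-13*(-14/(3 + 5/2)² + (-1 + s(5, 6))/(c(-5, 0) + 5)) = -13*(-14/(3 + 5/2)² + (-1 + 6*5)/((2 + 0) + 5)) = -13*(-14/(3 + 5*(½))² + (-1 + 30)/(2 + 5)) = -13*(-14/(3 + 5/2)² + 29/7) = -13*(-14/((11/2)²) + 29*(⅐)) = -13*(-14/121/4 + 29/7) = -13*(-14*4/121 + 29/7) = -13*(-56/121 + 29/7) = -13*3117/847 = -40521/847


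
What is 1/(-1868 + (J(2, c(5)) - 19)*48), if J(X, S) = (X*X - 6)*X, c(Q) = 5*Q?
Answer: -1/2972 ≈ -0.00033647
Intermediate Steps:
J(X, S) = X*(-6 + X**2) (J(X, S) = (X**2 - 6)*X = (-6 + X**2)*X = X*(-6 + X**2))
1/(-1868 + (J(2, c(5)) - 19)*48) = 1/(-1868 + (2*(-6 + 2**2) - 19)*48) = 1/(-1868 + (2*(-6 + 4) - 19)*48) = 1/(-1868 + (2*(-2) - 19)*48) = 1/(-1868 + (-4 - 19)*48) = 1/(-1868 - 23*48) = 1/(-1868 - 1104) = 1/(-2972) = -1/2972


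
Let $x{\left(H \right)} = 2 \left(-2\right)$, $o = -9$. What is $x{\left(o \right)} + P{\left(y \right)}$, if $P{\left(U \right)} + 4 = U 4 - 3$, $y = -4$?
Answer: $-27$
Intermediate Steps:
$P{\left(U \right)} = -7 + 4 U$ ($P{\left(U \right)} = -4 + \left(U 4 - 3\right) = -4 + \left(4 U - 3\right) = -4 + \left(-3 + 4 U\right) = -7 + 4 U$)
$x{\left(H \right)} = -4$
$x{\left(o \right)} + P{\left(y \right)} = -4 + \left(-7 + 4 \left(-4\right)\right) = -4 - 23 = -27$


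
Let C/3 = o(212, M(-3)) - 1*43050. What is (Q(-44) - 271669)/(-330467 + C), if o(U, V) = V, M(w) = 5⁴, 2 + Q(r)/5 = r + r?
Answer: 16007/26926 ≈ 0.59448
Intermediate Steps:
Q(r) = -10 + 10*r (Q(r) = -10 + 5*(r + r) = -10 + 5*(2*r) = -10 + 10*r)
M(w) = 625
C = -127275 (C = 3*(625 - 1*43050) = 3*(625 - 43050) = 3*(-42425) = -127275)
(Q(-44) - 271669)/(-330467 + C) = ((-10 + 10*(-44)) - 271669)/(-330467 - 127275) = ((-10 - 440) - 271669)/(-457742) = (-450 - 271669)*(-1/457742) = -272119*(-1/457742) = 16007/26926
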